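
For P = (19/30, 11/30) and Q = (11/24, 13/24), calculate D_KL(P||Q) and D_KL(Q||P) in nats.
D_KL(P||Q) = 0.0617, D_KL(Q||P) = 0.0631

KL divergence is not symmetric: D_KL(P||Q) ≠ D_KL(Q||P) in general.

D_KL(P||Q) = 0.0617 nats
D_KL(Q||P) = 0.0631 nats

No, they are not equal!

This asymmetry is why KL divergence is not a true distance metric.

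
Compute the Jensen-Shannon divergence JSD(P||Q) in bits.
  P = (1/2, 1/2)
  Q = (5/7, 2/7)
0.0351 bits

Jensen-Shannon divergence is:
JSD(P||Q) = 0.5 × D_KL(P||M) + 0.5 × D_KL(Q||M)
where M = 0.5 × (P + Q) is the mixture distribution.

M = 0.5 × (1/2, 1/2) + 0.5 × (5/7, 2/7) = (17/28, 11/28)

D_KL(P||M) = 0.0339 bits
D_KL(Q||M) = 0.0362 bits

JSD(P||Q) = 0.5 × 0.0339 + 0.5 × 0.0362 = 0.0351 bits

Unlike KL divergence, JSD is symmetric and bounded: 0 ≤ JSD ≤ log(2).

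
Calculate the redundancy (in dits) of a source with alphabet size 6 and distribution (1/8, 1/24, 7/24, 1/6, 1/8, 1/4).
0.0586 dits

Redundancy measures how far a source is from maximum entropy:
R = H_max - H(X)

Maximum entropy for 6 symbols: H_max = log_10(6) = 0.7782 dits
Actual entropy: H(X) = 0.7196 dits
Redundancy: R = 0.7782 - 0.7196 = 0.0586 dits

This redundancy represents potential for compression: the source could be compressed by 0.0586 dits per symbol.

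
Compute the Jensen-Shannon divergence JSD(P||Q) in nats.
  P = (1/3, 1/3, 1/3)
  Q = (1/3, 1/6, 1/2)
0.0225 nats

Jensen-Shannon divergence is:
JSD(P||Q) = 0.5 × D_KL(P||M) + 0.5 × D_KL(Q||M)
where M = 0.5 × (P + Q) is the mixture distribution.

M = 0.5 × (1/3, 1/3, 1/3) + 0.5 × (1/3, 1/6, 1/2) = (1/3, 1/4, 5/12)

D_KL(P||M) = 0.0215 nats
D_KL(Q||M) = 0.0236 nats

JSD(P||Q) = 0.5 × 0.0215 + 0.5 × 0.0236 = 0.0225 nats

Unlike KL divergence, JSD is symmetric and bounded: 0 ≤ JSD ≤ log(2).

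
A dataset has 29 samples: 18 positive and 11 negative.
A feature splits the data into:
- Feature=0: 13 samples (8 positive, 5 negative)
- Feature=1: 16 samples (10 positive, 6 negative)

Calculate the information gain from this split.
0.0001 bits

Information Gain = H(Y) - H(Y|Feature)

Before split:
P(positive) = 18/29 = 0.6207
H(Y) = 0.9576 bits

After split:
Feature=0: H = 0.9612 bits (weight = 13/29)
Feature=1: H = 0.9544 bits (weight = 16/29)
H(Y|Feature) = (13/29)×0.9612 + (16/29)×0.9544 = 0.9575 bits

Information Gain = 0.9576 - 0.9575 = 0.0001 bits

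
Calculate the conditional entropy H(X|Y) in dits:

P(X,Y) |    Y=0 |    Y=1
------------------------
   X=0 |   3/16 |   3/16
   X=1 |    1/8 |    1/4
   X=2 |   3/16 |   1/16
0.4466 dits

Using the chain rule: H(X|Y) = H(X,Y) - H(Y)

First, compute H(X,Y) = 0.7476 dits

Marginal P(Y) = (1/2, 1/2)
H(Y) = 0.3010 dits

H(X|Y) = H(X,Y) - H(Y) = 0.7476 - 0.3010 = 0.4466 dits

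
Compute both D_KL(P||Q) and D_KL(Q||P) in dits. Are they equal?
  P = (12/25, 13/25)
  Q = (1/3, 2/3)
D_KL(P||Q) = 0.0199, D_KL(Q||P) = 0.0191

KL divergence is not symmetric: D_KL(P||Q) ≠ D_KL(Q||P) in general.

D_KL(P||Q) = 0.0199 dits
D_KL(Q||P) = 0.0191 dits

No, they are not equal!

This asymmetry is why KL divergence is not a true distance metric.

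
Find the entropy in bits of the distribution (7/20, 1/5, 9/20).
1.5129 bits

Shannon entropy is H(X) = -Σ p(x) log p(x).

For P = (7/20, 1/5, 9/20):
H = -7/20 × log_2(7/20) -1/5 × log_2(1/5) -9/20 × log_2(9/20)
H = 1.5129 bits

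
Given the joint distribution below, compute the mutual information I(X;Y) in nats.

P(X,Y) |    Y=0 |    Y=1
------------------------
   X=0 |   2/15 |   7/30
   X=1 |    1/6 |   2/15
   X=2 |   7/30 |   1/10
0.0409 nats

Mutual information: I(X;Y) = H(X) + H(Y) - H(X,Y)

Marginals:
P(X) = (11/30, 3/10, 1/3), H(X) = 1.0953 nats
P(Y) = (8/15, 7/15), H(Y) = 0.6909 nats

Joint entropy: H(X,Y) = 1.7453 nats

I(X;Y) = 1.0953 + 0.6909 - 1.7453 = 0.0409 nats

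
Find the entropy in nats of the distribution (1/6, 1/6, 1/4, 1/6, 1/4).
1.5890 nats

Shannon entropy is H(X) = -Σ p(x) log p(x).

For P = (1/6, 1/6, 1/4, 1/6, 1/4):
H = -1/6 × log_e(1/6) -1/6 × log_e(1/6) -1/4 × log_e(1/4) -1/6 × log_e(1/6) -1/4 × log_e(1/4)
H = 1.5890 nats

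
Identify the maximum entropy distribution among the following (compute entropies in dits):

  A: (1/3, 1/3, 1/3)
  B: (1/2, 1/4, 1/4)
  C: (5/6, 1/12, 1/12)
A

For a discrete distribution over n outcomes, entropy is maximized by the uniform distribution.

Computing entropies:
H(A) = 0.4771 dits
H(B) = 0.4515 dits
H(C) = 0.2458 dits

The uniform distribution (where all probabilities equal 1/3) achieves the maximum entropy of log_10(3) = 0.4771 dits.

Distribution A has the highest entropy.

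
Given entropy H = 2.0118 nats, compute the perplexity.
7.4768

Perplexity is e^H (or exp(H) for natural log).

H = 2.0118 nats
Perplexity = e^2.0118 = 7.4768

Interpretation: The model's uncertainty is equivalent to choosing uniformly among 7.5 options.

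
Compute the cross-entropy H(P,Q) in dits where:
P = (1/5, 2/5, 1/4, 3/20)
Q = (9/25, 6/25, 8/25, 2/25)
0.6249 dits

Cross-entropy: H(P,Q) = -Σ p(x) log q(x)

Alternatively: H(P,Q) = H(P) + D_KL(P||Q)
H(P) = 0.5731 dits
D_KL(P||Q) = 0.0518 dits

H(P,Q) = 0.5731 + 0.0518 = 0.6249 dits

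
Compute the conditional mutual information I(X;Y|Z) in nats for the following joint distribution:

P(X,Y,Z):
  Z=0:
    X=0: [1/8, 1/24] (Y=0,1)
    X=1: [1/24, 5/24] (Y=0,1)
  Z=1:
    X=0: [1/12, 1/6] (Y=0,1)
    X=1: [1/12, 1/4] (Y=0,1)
0.0765 nats

Conditional mutual information: I(X;Y|Z) = H(X|Z) + H(Y|Z) - H(X,Y|Z)

H(Z) = 0.6792
H(X,Z) = 1.3580 → H(X|Z) = 0.6788
H(Y,Z) = 1.3086 → H(Y|Z) = 0.6294
H(X,Y,Z) = 1.9109 → H(X,Y|Z) = 1.2317

I(X;Y|Z) = 0.6788 + 0.6294 - 1.2317 = 0.0765 nats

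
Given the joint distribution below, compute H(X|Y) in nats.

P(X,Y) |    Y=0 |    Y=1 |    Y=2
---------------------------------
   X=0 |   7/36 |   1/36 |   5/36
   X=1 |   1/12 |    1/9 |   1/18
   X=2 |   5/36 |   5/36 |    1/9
1.0136 nats

Using the chain rule: H(X|Y) = H(X,Y) - H(Y)

First, compute H(X,Y) = 2.0964 nats

Marginal P(Y) = (5/12, 5/18, 11/36)
H(Y) = 1.0829 nats

H(X|Y) = H(X,Y) - H(Y) = 2.0964 - 1.0829 = 1.0136 nats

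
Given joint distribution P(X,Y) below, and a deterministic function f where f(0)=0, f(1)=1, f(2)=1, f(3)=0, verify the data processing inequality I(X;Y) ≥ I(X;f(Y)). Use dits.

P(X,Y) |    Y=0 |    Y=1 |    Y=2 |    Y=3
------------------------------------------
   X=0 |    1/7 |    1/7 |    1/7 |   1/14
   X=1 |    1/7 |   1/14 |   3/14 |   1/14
I(X;Y) = 0.0084, I(X;f(Y)) = 0.0000, inequality holds: 0.0084 ≥ 0.0000

Data Processing Inequality: For any Markov chain X → Y → Z, we have I(X;Y) ≥ I(X;Z).

Here Z = f(Y) is a deterministic function of Y, forming X → Y → Z.

Original I(X;Y) = 0.0084 dits

After applying f:
P(X,Z) where Z=f(Y):
- P(X,Z=0) = P(X,Y=0) + P(X,Y=3)
- P(X,Z=1) = P(X,Y=1) + P(X,Y=2)

I(X;Z) = I(X;f(Y)) = 0.0000 dits

Verification: 0.0084 ≥ 0.0000 ✓

Information cannot be created by processing; the function f can only lose information about X.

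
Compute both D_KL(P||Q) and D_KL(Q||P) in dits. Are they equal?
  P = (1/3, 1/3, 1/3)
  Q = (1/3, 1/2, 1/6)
D_KL(P||Q) = 0.0416, D_KL(Q||P) = 0.0379

KL divergence is not symmetric: D_KL(P||Q) ≠ D_KL(Q||P) in general.

D_KL(P||Q) = 0.0416 dits
D_KL(Q||P) = 0.0379 dits

No, they are not equal!

This asymmetry is why KL divergence is not a true distance metric.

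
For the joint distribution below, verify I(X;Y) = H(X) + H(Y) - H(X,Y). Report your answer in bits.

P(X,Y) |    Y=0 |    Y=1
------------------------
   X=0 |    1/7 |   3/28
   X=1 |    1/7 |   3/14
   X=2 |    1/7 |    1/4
I(X;Y) = 0.0206 bits

Mutual information has multiple equivalent forms:
- I(X;Y) = H(X) - H(X|Y)
- I(X;Y) = H(Y) - H(Y|X)
- I(X;Y) = H(X) + H(Y) - H(X,Y)

Computing all quantities:
H(X) = 1.5601, H(Y) = 0.9852, H(X,Y) = 2.5246
H(X|Y) = 1.5394, H(Y|X) = 0.9646

Verification:
H(X) - H(X|Y) = 1.5601 - 1.5394 = 0.0206
H(Y) - H(Y|X) = 0.9852 - 0.9646 = 0.0206
H(X) + H(Y) - H(X,Y) = 1.5601 + 0.9852 - 2.5246 = 0.0206

All forms give I(X;Y) = 0.0206 bits. ✓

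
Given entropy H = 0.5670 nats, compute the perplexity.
1.7630

Perplexity is e^H (or exp(H) for natural log).

H = 0.5670 nats
Perplexity = e^0.5670 = 1.7630

Interpretation: The model's uncertainty is equivalent to choosing uniformly among 1.8 options.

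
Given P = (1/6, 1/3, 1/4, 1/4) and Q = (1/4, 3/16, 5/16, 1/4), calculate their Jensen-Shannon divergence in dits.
0.0071 dits

Jensen-Shannon divergence is:
JSD(P||Q) = 0.5 × D_KL(P||M) + 0.5 × D_KL(Q||M)
where M = 0.5 × (P + Q) is the mixture distribution.

M = 0.5 × (1/6, 1/3, 1/4, 1/4) + 0.5 × (1/4, 3/16, 5/16, 1/4) = (5/24, 0.260417, 9/32, 1/4)

D_KL(P||M) = 0.0068 dits
D_KL(Q||M) = 0.0073 dits

JSD(P||Q) = 0.5 × 0.0068 + 0.5 × 0.0073 = 0.0071 dits

Unlike KL divergence, JSD is symmetric and bounded: 0 ≤ JSD ≤ log(2).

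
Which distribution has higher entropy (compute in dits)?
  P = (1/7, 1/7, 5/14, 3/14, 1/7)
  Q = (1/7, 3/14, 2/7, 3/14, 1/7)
Q

Computing entropies in dits:
H(P) = 0.6652
H(Q) = 0.6836

Distribution Q has higher entropy.

Intuition: The distribution closer to uniform (more spread out) has higher entropy.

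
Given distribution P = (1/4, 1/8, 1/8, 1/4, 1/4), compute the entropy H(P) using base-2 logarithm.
2.2500 bits

Shannon entropy is H(X) = -Σ p(x) log p(x).

For P = (1/4, 1/8, 1/8, 1/4, 1/4):
H = -1/4 × log_2(1/4) -1/8 × log_2(1/8) -1/8 × log_2(1/8) -1/4 × log_2(1/4) -1/4 × log_2(1/4)
H = 2.2500 bits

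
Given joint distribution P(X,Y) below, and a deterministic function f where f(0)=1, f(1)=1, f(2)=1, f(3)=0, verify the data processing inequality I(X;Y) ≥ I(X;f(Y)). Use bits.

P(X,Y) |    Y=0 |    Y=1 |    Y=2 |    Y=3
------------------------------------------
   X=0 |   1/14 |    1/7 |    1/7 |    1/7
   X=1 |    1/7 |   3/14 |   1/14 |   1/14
I(X;Y) = 0.0629, I(X;f(Y)) = 0.0222, inequality holds: 0.0629 ≥ 0.0222

Data Processing Inequality: For any Markov chain X → Y → Z, we have I(X;Y) ≥ I(X;Z).

Here Z = f(Y) is a deterministic function of Y, forming X → Y → Z.

Original I(X;Y) = 0.0629 bits

After applying f:
P(X,Z) where Z=f(Y):
- P(X,Z=0) = P(X,Y=3)
- P(X,Z=1) = P(X,Y=0) + P(X,Y=1) + P(X,Y=2)

I(X;Z) = I(X;f(Y)) = 0.0222 bits

Verification: 0.0629 ≥ 0.0222 ✓

Information cannot be created by processing; the function f can only lose information about X.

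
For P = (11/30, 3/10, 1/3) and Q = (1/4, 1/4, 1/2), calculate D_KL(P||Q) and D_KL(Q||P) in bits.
D_KL(P||Q) = 0.0865, D_KL(Q||P) = 0.0886

KL divergence is not symmetric: D_KL(P||Q) ≠ D_KL(Q||P) in general.

D_KL(P||Q) = 0.0865 bits
D_KL(Q||P) = 0.0886 bits

No, they are not equal!

This asymmetry is why KL divergence is not a true distance metric.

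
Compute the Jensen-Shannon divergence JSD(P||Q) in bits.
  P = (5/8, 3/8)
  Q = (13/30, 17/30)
0.0268 bits

Jensen-Shannon divergence is:
JSD(P||Q) = 0.5 × D_KL(P||M) + 0.5 × D_KL(Q||M)
where M = 0.5 × (P + Q) is the mixture distribution.

M = 0.5 × (5/8, 3/8) + 0.5 × (13/30, 17/30) = (0.529167, 0.470833)

D_KL(P||M) = 0.0270 bits
D_KL(Q||M) = 0.0266 bits

JSD(P||Q) = 0.5 × 0.0270 + 0.5 × 0.0266 = 0.0268 bits

Unlike KL divergence, JSD is symmetric and bounded: 0 ≤ JSD ≤ log(2).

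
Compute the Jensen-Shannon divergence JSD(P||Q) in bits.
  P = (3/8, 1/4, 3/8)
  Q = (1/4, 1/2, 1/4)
0.0488 bits

Jensen-Shannon divergence is:
JSD(P||Q) = 0.5 × D_KL(P||M) + 0.5 × D_KL(Q||M)
where M = 0.5 × (P + Q) is the mixture distribution.

M = 0.5 × (3/8, 1/4, 3/8) + 0.5 × (1/4, 1/2, 1/4) = (5/16, 3/8, 5/16)

D_KL(P||M) = 0.0510 bits
D_KL(Q||M) = 0.0466 bits

JSD(P||Q) = 0.5 × 0.0510 + 0.5 × 0.0466 = 0.0488 bits

Unlike KL divergence, JSD is symmetric and bounded: 0 ≤ JSD ≤ log(2).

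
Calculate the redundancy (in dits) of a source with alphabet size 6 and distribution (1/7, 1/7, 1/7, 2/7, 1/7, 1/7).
0.0191 dits

Redundancy measures how far a source is from maximum entropy:
R = H_max - H(X)

Maximum entropy for 6 symbols: H_max = log_10(6) = 0.7782 dits
Actual entropy: H(X) = 0.7591 dits
Redundancy: R = 0.7782 - 0.7591 = 0.0191 dits

This redundancy represents potential for compression: the source could be compressed by 0.0191 dits per symbol.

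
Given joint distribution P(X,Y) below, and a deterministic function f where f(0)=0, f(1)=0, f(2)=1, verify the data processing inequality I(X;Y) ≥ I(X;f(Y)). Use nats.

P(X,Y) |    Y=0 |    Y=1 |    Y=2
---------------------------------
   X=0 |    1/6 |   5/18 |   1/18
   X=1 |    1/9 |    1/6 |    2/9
I(X;Y) = 0.0732, I(X;f(Y)) = 0.0729, inequality holds: 0.0732 ≥ 0.0729

Data Processing Inequality: For any Markov chain X → Y → Z, we have I(X;Y) ≥ I(X;Z).

Here Z = f(Y) is a deterministic function of Y, forming X → Y → Z.

Original I(X;Y) = 0.0732 nats

After applying f:
P(X,Z) where Z=f(Y):
- P(X,Z=0) = P(X,Y=0) + P(X,Y=1)
- P(X,Z=1) = P(X,Y=2)

I(X;Z) = I(X;f(Y)) = 0.0729 nats

Verification: 0.0732 ≥ 0.0729 ✓

Information cannot be created by processing; the function f can only lose information about X.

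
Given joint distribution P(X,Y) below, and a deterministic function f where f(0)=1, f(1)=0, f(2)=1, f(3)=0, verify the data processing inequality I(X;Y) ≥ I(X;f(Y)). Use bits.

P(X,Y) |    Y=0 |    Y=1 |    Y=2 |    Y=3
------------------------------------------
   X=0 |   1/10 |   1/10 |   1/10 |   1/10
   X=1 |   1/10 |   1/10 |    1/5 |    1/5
I(X;Y) = 0.0200, I(X;f(Y)) = 0.0000, inequality holds: 0.0200 ≥ 0.0000

Data Processing Inequality: For any Markov chain X → Y → Z, we have I(X;Y) ≥ I(X;Z).

Here Z = f(Y) is a deterministic function of Y, forming X → Y → Z.

Original I(X;Y) = 0.0200 bits

After applying f:
P(X,Z) where Z=f(Y):
- P(X,Z=0) = P(X,Y=1) + P(X,Y=3)
- P(X,Z=1) = P(X,Y=0) + P(X,Y=2)

I(X;Z) = I(X;f(Y)) = 0.0000 bits

Verification: 0.0200 ≥ 0.0000 ✓

Information cannot be created by processing; the function f can only lose information about X.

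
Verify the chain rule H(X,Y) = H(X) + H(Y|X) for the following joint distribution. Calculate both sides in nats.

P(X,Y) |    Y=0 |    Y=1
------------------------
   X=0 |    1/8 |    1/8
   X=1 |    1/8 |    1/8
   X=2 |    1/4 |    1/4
H(X,Y) = 1.7329, H(X) = 1.0397, H(Y|X) = 0.6931 (all in nats)

Chain rule: H(X,Y) = H(X) + H(Y|X)

Left side — joint entropy directly:
H(X,Y) = -Σ p(x,y) log p(x,y) = 1.7329 nats

Right side — compute H(Y|X) from the conditional distributions:
P(X) = (1/4, 1/4, 1/2), so H(X) = 1.0397 nats
H(Y|X) = Σ_x P(X=x) · H(Y|X=x):
  P(Y|X=0) = (1/2, 1/2), H(Y|X=0) = 0.6931, weight P(X=0) = 1/4
  P(Y|X=1) = (1/2, 1/2), H(Y|X=1) = 0.6931, weight P(X=1) = 1/4
  P(Y|X=2) = (1/2, 1/2), H(Y|X=2) = 0.6931, weight P(X=2) = 1/2
H(Y|X) = 0.6931 nats

H(X) + H(Y|X) = 1.0397 + 0.6931 = 1.7329 nats

Both sides equal 1.7329 nats. ✓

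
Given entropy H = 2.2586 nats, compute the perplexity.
9.5697

Perplexity is e^H (or exp(H) for natural log).

H = 2.2586 nats
Perplexity = e^2.2586 = 9.5697

Interpretation: The model's uncertainty is equivalent to choosing uniformly among 9.6 options.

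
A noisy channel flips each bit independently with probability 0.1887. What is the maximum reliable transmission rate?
0.3013 bits

For a binary symmetric channel (BSC) with error probability p:
Capacity C = 1 - H(p) bits per symbol

where H(p) = -p log₂(p) - (1-p) log₂(1-p) is the binary entropy function.

H(0.1887) = 0.6987 bits
C = 1 - 0.6987 = 0.3013 bits per symbol

This means we can reliably transmit up to 0.3013 bits of information per channel use.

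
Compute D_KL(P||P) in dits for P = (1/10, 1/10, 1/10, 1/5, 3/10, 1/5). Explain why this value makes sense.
0.0000 dits

KL divergence satisfies the Gibbs inequality: D_KL(P||Q) ≥ 0 for all distributions P, Q.

D_KL(P||Q) = Σ p(x) log(p(x)/q(x))
Each term is p(x) × log_10(p(x)/p(x)) = p(x) × log_10(1) = 0, so the sum is 0.
D_KL(P||Q) = 0.0000 dits

When P = Q, the KL divergence is exactly 0, as there is no 'divergence' between identical distributions.

This non-negativity is a fundamental property: relative entropy cannot be negative because it measures how different Q is from P.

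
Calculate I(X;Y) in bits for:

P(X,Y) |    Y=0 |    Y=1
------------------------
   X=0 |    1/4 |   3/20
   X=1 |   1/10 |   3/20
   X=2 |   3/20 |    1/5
0.0307 bits

Mutual information: I(X;Y) = H(X) + H(Y) - H(X,Y)

Marginals:
P(X) = (2/5, 1/4, 7/20), H(X) = 1.5589 bits
P(Y) = (1/2, 1/2), H(Y) = 1.0000 bits

Joint entropy: H(X,Y) = 2.5282 bits

I(X;Y) = 1.5589 + 1.0000 - 2.5282 = 0.0307 bits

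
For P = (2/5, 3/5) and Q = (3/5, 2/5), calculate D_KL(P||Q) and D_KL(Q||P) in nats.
D_KL(P||Q) = 0.0811, D_KL(Q||P) = 0.0811

KL divergence is not symmetric: D_KL(P||Q) ≠ D_KL(Q||P) in general.

D_KL(P||Q) = 0.0811 nats
D_KL(Q||P) = 0.0811 nats

In this case they happen to be equal (to 4 decimal places).

This asymmetry is why KL divergence is not a true distance metric.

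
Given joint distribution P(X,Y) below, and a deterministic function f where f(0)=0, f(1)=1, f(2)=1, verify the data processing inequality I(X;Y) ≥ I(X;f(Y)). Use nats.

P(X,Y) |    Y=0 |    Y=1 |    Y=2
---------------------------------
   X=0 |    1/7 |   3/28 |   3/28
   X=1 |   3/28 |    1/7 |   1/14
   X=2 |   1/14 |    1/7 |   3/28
I(X;Y) = 0.0189, I(X;f(Y)) = 0.0127, inequality holds: 0.0189 ≥ 0.0127

Data Processing Inequality: For any Markov chain X → Y → Z, we have I(X;Y) ≥ I(X;Z).

Here Z = f(Y) is a deterministic function of Y, forming X → Y → Z.

Original I(X;Y) = 0.0189 nats

After applying f:
P(X,Z) where Z=f(Y):
- P(X,Z=0) = P(X,Y=0)
- P(X,Z=1) = P(X,Y=1) + P(X,Y=2)

I(X;Z) = I(X;f(Y)) = 0.0127 nats

Verification: 0.0189 ≥ 0.0127 ✓

Information cannot be created by processing; the function f can only lose information about X.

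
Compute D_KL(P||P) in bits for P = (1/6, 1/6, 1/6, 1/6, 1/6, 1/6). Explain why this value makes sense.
0.0000 bits

KL divergence satisfies the Gibbs inequality: D_KL(P||Q) ≥ 0 for all distributions P, Q.

D_KL(P||Q) = Σ p(x) log(p(x)/q(x))
Each term is p(x) × log_2(p(x)/p(x)) = p(x) × log_2(1) = 0, so the sum is 0.
D_KL(P||Q) = 0.0000 bits

When P = Q, the KL divergence is exactly 0, as there is no 'divergence' between identical distributions.

This non-negativity is a fundamental property: relative entropy cannot be negative because it measures how different Q is from P.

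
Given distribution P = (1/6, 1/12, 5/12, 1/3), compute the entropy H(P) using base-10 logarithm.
0.5371 dits

Shannon entropy is H(X) = -Σ p(x) log p(x).

For P = (1/6, 1/12, 5/12, 1/3):
H = -1/6 × log_10(1/6) -1/12 × log_10(1/12) -5/12 × log_10(5/12) -1/3 × log_10(1/3)
H = 0.5371 dits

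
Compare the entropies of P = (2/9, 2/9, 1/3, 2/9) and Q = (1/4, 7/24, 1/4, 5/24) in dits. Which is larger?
Q

Computing entropies in dits:
H(P) = 0.5945
H(Q) = 0.5990

Distribution Q has higher entropy.

Intuition: The distribution closer to uniform (more spread out) has higher entropy.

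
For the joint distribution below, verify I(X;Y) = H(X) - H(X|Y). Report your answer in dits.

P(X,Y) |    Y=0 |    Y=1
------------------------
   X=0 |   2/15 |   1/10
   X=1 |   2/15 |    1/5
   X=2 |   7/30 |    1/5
I(X;Y) = 0.0045 dits

Mutual information has multiple equivalent forms:
- I(X;Y) = H(X) - H(X|Y)
- I(X;Y) = H(Y) - H(Y|X)
- I(X;Y) = H(X) + H(Y) - H(X,Y)

Computing all quantities:
H(X) = 0.4639, H(Y) = 0.3010, H(X,Y) = 0.7604
H(X|Y) = 0.4594, H(Y|X) = 0.2965

Verification:
H(X) - H(X|Y) = 0.4639 - 0.4594 = 0.0045
H(Y) - H(Y|X) = 0.3010 - 0.2965 = 0.0045
H(X) + H(Y) - H(X,Y) = 0.4639 + 0.3010 - 0.7604 = 0.0045

All forms give I(X;Y) = 0.0045 dits. ✓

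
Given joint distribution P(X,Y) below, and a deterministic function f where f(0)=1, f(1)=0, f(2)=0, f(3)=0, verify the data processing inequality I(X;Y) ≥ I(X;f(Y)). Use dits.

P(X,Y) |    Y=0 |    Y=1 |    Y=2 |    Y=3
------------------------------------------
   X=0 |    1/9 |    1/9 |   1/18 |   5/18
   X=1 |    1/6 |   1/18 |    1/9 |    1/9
I(X;Y) = 0.0240, I(X;f(Y)) = 0.0082, inequality holds: 0.0240 ≥ 0.0082

Data Processing Inequality: For any Markov chain X → Y → Z, we have I(X;Y) ≥ I(X;Z).

Here Z = f(Y) is a deterministic function of Y, forming X → Y → Z.

Original I(X;Y) = 0.0240 dits

After applying f:
P(X,Z) where Z=f(Y):
- P(X,Z=0) = P(X,Y=1) + P(X,Y=2) + P(X,Y=3)
- P(X,Z=1) = P(X,Y=0)

I(X;Z) = I(X;f(Y)) = 0.0082 dits

Verification: 0.0240 ≥ 0.0082 ✓

Information cannot be created by processing; the function f can only lose information about X.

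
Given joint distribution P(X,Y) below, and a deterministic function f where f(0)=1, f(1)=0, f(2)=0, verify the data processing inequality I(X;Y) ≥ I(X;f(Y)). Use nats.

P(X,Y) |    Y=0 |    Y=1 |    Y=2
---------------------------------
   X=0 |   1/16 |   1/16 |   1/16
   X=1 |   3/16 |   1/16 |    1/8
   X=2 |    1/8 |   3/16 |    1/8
I(X;Y) = 0.0375, I(X;f(Y)) = 0.0205, inequality holds: 0.0375 ≥ 0.0205

Data Processing Inequality: For any Markov chain X → Y → Z, we have I(X;Y) ≥ I(X;Z).

Here Z = f(Y) is a deterministic function of Y, forming X → Y → Z.

Original I(X;Y) = 0.0375 nats

After applying f:
P(X,Z) where Z=f(Y):
- P(X,Z=0) = P(X,Y=1) + P(X,Y=2)
- P(X,Z=1) = P(X,Y=0)

I(X;Z) = I(X;f(Y)) = 0.0205 nats

Verification: 0.0375 ≥ 0.0205 ✓

Information cannot be created by processing; the function f can only lose information about X.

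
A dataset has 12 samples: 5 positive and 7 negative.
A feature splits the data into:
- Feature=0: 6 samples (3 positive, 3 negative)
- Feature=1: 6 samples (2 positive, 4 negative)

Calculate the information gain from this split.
0.0207 bits

Information Gain = H(Y) - H(Y|Feature)

Before split:
P(positive) = 5/12 = 0.4167
H(Y) = 0.9799 bits

After split:
Feature=0: H = 1.0000 bits (weight = 6/12)
Feature=1: H = 0.9183 bits (weight = 6/12)
H(Y|Feature) = (6/12)×1.0000 + (6/12)×0.9183 = 0.9591 bits

Information Gain = 0.9799 - 0.9591 = 0.0207 bits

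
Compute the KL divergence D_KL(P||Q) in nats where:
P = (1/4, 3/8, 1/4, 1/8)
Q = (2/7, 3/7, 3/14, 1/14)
0.0250 nats

KL divergence: D_KL(P||Q) = Σ p(x) log(p(x)/q(x))

Computing term by term:
  x=0: 1/4 × log_e[(1/4)/(2/7)] = 1/4 × -0.1335 = -0.0334
  x=1: 3/8 × log_e[(3/8)/(3/7)] = 3/8 × -0.1335 = -0.0501
  x=2: 1/4 × log_e[(1/4)/(3/14)] = 1/4 × 0.1542 = 0.0385
  x=3: 1/8 × log_e[(1/8)/(1/14)] = 1/8 × 0.5596 = 0.0700

D_KL(P||Q) = 0.0250 nats

Note: KL divergence is always non-negative and equals 0 iff P = Q.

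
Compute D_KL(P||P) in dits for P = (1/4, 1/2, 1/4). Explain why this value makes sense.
0.0000 dits

KL divergence satisfies the Gibbs inequality: D_KL(P||Q) ≥ 0 for all distributions P, Q.

D_KL(P||Q) = Σ p(x) log(p(x)/q(x))
Each term is p(x) × log_10(p(x)/p(x)) = p(x) × log_10(1) = 0, so the sum is 0.
D_KL(P||Q) = 0.0000 dits

When P = Q, the KL divergence is exactly 0, as there is no 'divergence' between identical distributions.

This non-negativity is a fundamental property: relative entropy cannot be negative because it measures how different Q is from P.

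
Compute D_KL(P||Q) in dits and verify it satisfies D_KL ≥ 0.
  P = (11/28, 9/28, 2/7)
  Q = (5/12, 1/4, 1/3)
0.0059 dits

KL divergence satisfies the Gibbs inequality: D_KL(P||Q) ≥ 0 for all distributions P, Q.

D_KL(P||Q) = Σ p(x) log(p(x)/q(x))
Term by term:
  x=0: 11/28 × log_10[(11/28)/(5/12)] = -0.0100
  x=1: 9/28 × log_10[(9/28)/(1/4)] = 0.0351
  x=2: 2/7 × log_10[(2/7)/(1/3)] = -0.0191
D_KL(P||Q) = 0.0059 dits

D_KL(P||Q) = 0.0059 ≥ 0 ✓

This non-negativity is a fundamental property: relative entropy cannot be negative because it measures how different Q is from P.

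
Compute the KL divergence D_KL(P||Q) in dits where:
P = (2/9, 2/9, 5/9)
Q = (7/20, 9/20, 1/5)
0.1346 dits

KL divergence: D_KL(P||Q) = Σ p(x) log(p(x)/q(x))

Computing term by term:
  x=0: 2/9 × log_10[(2/9)/(7/20)] = 2/9 × -0.1973 = -0.0438
  x=1: 2/9 × log_10[(2/9)/(9/20)] = 2/9 × -0.3064 = -0.0681
  x=2: 5/9 × log_10[(5/9)/(1/5)] = 5/9 × 0.4437 = 0.2465

D_KL(P||Q) = 0.1346 dits

Note: KL divergence is always non-negative and equals 0 iff P = Q.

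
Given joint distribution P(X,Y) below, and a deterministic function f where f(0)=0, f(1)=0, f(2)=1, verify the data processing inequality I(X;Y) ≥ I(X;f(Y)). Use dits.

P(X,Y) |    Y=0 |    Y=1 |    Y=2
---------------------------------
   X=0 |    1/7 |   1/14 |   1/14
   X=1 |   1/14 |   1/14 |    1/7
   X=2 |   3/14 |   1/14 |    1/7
I(X;Y) = 0.0145, I(X;f(Y)) = 0.0088, inequality holds: 0.0145 ≥ 0.0088

Data Processing Inequality: For any Markov chain X → Y → Z, we have I(X;Y) ≥ I(X;Z).

Here Z = f(Y) is a deterministic function of Y, forming X → Y → Z.

Original I(X;Y) = 0.0145 dits

After applying f:
P(X,Z) where Z=f(Y):
- P(X,Z=0) = P(X,Y=0) + P(X,Y=1)
- P(X,Z=1) = P(X,Y=2)

I(X;Z) = I(X;f(Y)) = 0.0088 dits

Verification: 0.0145 ≥ 0.0088 ✓

Information cannot be created by processing; the function f can only lose information about X.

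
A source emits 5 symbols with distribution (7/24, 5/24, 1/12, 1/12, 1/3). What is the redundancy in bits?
0.2062 bits

Redundancy measures how far a source is from maximum entropy:
R = H_max - H(X)

Maximum entropy for 5 symbols: H_max = log_2(5) = 2.3219 bits
Actual entropy: H(X) = 2.1157 bits
Redundancy: R = 2.3219 - 2.1157 = 0.2062 bits

This redundancy represents potential for compression: the source could be compressed by 0.2062 bits per symbol.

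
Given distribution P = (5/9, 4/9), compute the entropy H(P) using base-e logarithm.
0.6870 nats

Shannon entropy is H(X) = -Σ p(x) log p(x).

For P = (5/9, 4/9):
H = -5/9 × log_e(5/9) -4/9 × log_e(4/9)
H = 0.6870 nats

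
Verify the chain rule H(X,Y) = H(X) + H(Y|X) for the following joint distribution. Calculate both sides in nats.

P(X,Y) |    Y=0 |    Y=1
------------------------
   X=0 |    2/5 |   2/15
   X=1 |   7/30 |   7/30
H(X,Y) = 1.3143, H(X) = 0.6909, H(Y|X) = 0.6234 (all in nats)

Chain rule: H(X,Y) = H(X) + H(Y|X)

Left side — joint entropy directly:
H(X,Y) = -Σ p(x,y) log p(x,y) = 1.3143 nats

Right side — compute H(Y|X) from the conditional distributions:
P(X) = (8/15, 7/15), so H(X) = 0.6909 nats
H(Y|X) = Σ_x P(X=x) · H(Y|X=x):
  P(Y|X=0) = (3/4, 1/4), H(Y|X=0) = 0.5623, weight P(X=0) = 8/15
  P(Y|X=1) = (1/2, 1/2), H(Y|X=1) = 0.6931, weight P(X=1) = 7/15
H(Y|X) = 0.6234 nats

H(X) + H(Y|X) = 0.6909 + 0.6234 = 1.3143 nats

Both sides equal 1.3143 nats. ✓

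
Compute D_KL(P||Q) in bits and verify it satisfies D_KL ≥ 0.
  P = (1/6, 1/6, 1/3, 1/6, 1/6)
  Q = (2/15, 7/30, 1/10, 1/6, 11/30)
0.3622 bits

KL divergence satisfies the Gibbs inequality: D_KL(P||Q) ≥ 0 for all distributions P, Q.

D_KL(P||Q) = Σ p(x) log(p(x)/q(x))
Term by term:
  x=0: 1/6 × log_2[(1/6)/(2/15)] = 0.0537
  x=1: 1/6 × log_2[(1/6)/(7/30)] = -0.0809
  x=2: 1/3 × log_2[(1/3)/(1/10)] = 0.5790
  x=3: 1/6 × log_2[(1/6)/(1/6)] = 0.0000
  x=4: 1/6 × log_2[(1/6)/(11/30)] = -0.1896
D_KL(P||Q) = 0.3622 bits

D_KL(P||Q) = 0.3622 ≥ 0 ✓

This non-negativity is a fundamental property: relative entropy cannot be negative because it measures how different Q is from P.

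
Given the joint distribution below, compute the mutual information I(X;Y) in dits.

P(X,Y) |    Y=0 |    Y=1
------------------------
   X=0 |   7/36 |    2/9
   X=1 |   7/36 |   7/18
0.0039 dits

Mutual information: I(X;Y) = H(X) + H(Y) - H(X,Y)

Marginals:
P(X) = (5/12, 7/12), H(X) = 0.2950 dits
P(Y) = (7/18, 11/18), H(Y) = 0.2902 dits

Joint entropy: H(X,Y) = 0.5813 dits

I(X;Y) = 0.2950 + 0.2902 - 0.5813 = 0.0039 dits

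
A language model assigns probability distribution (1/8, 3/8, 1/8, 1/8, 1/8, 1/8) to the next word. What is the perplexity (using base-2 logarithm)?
5.2987

Perplexity is 2^H (or exp(H) for natural log).

First, H = -Σ p log p = 2.4056 bits
Perplexity = 2^2.4056 = 5.2987

Interpretation: The model's uncertainty is equivalent to choosing uniformly among 5.3 options.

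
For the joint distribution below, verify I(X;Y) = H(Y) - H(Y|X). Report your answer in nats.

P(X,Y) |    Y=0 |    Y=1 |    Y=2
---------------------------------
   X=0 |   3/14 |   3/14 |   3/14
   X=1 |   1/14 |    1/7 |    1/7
I(X;Y) = 0.0104 nats

Mutual information has multiple equivalent forms:
- I(X;Y) = H(X) - H(X|Y)
- I(X;Y) = H(Y) - H(Y|X)
- I(X;Y) = H(X) + H(Y) - H(X,Y)

Computing all quantities:
H(X) = 0.6518, H(Y) = 1.0934, H(X,Y) = 1.7348
H(X|Y) = 0.6414, H(Y|X) = 1.0830

Verification:
H(X) - H(X|Y) = 0.6518 - 0.6414 = 0.0104
H(Y) - H(Y|X) = 1.0934 - 1.0830 = 0.0104
H(X) + H(Y) - H(X,Y) = 0.6518 + 1.0934 - 1.7348 = 0.0104

All forms give I(X;Y) = 0.0104 nats. ✓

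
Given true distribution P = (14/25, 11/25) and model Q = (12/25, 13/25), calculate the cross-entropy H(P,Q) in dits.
0.3035 dits

Cross-entropy: H(P,Q) = -Σ p(x) log q(x)

Alternatively: H(P,Q) = H(P) + D_KL(P||Q)
H(P) = 0.2979 dits
D_KL(P||Q) = 0.0056 dits

H(P,Q) = 0.2979 + 0.0056 = 0.3035 dits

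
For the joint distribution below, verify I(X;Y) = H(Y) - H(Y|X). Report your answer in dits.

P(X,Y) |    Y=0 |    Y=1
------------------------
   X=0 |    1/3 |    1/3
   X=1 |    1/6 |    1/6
I(X;Y) = 0.0000 dits

Mutual information has multiple equivalent forms:
- I(X;Y) = H(X) - H(X|Y)
- I(X;Y) = H(Y) - H(Y|X)
- I(X;Y) = H(X) + H(Y) - H(X,Y)

Computing all quantities:
H(X) = 0.2764, H(Y) = 0.3010, H(X,Y) = 0.5775
H(X|Y) = 0.2764, H(Y|X) = 0.3010

Verification:
H(X) - H(X|Y) = 0.2764 - 0.2764 = 0.0000
H(Y) - H(Y|X) = 0.3010 - 0.3010 = 0.0000
H(X) + H(Y) - H(X,Y) = 0.2764 + 0.3010 - 0.5775 = 0.0000

All forms give I(X;Y) = 0.0000 dits. ✓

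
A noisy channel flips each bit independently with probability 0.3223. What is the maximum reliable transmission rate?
0.0931 bits

For a binary symmetric channel (BSC) with error probability p:
Capacity C = 1 - H(p) bits per symbol

where H(p) = -p log₂(p) - (1-p) log₂(1-p) is the binary entropy function.

H(0.3223) = 0.9069 bits
C = 1 - 0.9069 = 0.0931 bits per symbol

This means we can reliably transmit up to 0.0931 bits of information per channel use.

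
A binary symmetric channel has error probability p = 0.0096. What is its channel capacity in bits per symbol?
0.9219 bits

For a binary symmetric channel (BSC) with error probability p:
Capacity C = 1 - H(p) bits per symbol

where H(p) = -p log₂(p) - (1-p) log₂(1-p) is the binary entropy function.

H(0.0096) = 0.0781 bits
C = 1 - 0.0781 = 0.9219 bits per symbol

This means we can reliably transmit up to 0.9219 bits of information per channel use.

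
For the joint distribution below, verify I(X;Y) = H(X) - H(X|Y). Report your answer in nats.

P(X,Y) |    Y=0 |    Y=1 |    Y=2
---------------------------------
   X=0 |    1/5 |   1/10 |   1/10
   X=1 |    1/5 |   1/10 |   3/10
I(X;Y) = 0.0322 nats

Mutual information has multiple equivalent forms:
- I(X;Y) = H(X) - H(X|Y)
- I(X;Y) = H(Y) - H(Y|X)
- I(X;Y) = H(X) + H(Y) - H(X,Y)

Computing all quantities:
H(X) = 0.6730, H(Y) = 1.0549, H(X,Y) = 1.6957
H(X|Y) = 0.6408, H(Y|X) = 1.0227

Verification:
H(X) - H(X|Y) = 0.6730 - 0.6408 = 0.0322
H(Y) - H(Y|X) = 1.0549 - 1.0227 = 0.0322
H(X) + H(Y) - H(X,Y) = 0.6730 + 1.0549 - 1.6957 = 0.0322

All forms give I(X;Y) = 0.0322 nats. ✓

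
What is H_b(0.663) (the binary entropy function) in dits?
0.2775 dits

The binary entropy function is:
H(p) = -p log(p) - (1-p) log(1-p)

H(0.663) = -0.663 × log_10(0.663) - 0.337 × log_10(0.337)
H(0.663) = 0.2775 dits

Note: Binary entropy is maximized at p=0.5 (H=1 bit) and minimized at p=0 or p=1 (H=0).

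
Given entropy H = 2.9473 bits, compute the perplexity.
7.7130

Perplexity is 2^H (or exp(H) for natural log).

H = 2.9473 bits
Perplexity = 2^2.9473 = 7.7130

Interpretation: The model's uncertainty is equivalent to choosing uniformly among 7.7 options.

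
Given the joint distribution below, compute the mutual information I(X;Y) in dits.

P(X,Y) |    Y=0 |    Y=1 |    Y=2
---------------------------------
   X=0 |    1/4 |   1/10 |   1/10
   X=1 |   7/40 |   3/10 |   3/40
0.0242 dits

Mutual information: I(X;Y) = H(X) + H(Y) - H(X,Y)

Marginals:
P(X) = (9/20, 11/20), H(X) = 0.2989 dits
P(Y) = (17/40, 2/5, 7/40), H(Y) = 0.4496 dits

Joint entropy: H(X,Y) = 0.7242 dits

I(X;Y) = 0.2989 + 0.4496 - 0.7242 = 0.0242 dits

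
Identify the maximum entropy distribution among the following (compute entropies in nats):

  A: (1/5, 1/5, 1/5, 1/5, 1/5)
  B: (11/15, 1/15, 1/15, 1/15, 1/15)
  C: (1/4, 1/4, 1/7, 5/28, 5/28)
A

For a discrete distribution over n outcomes, entropy is maximized by the uniform distribution.

Computing entropies:
H(A) = 1.6094 nats
H(B) = 0.9496 nats
H(C) = 1.5864 nats

The uniform distribution (where all probabilities equal 1/5) achieves the maximum entropy of log_e(5) = 1.6094 nats.

Distribution A has the highest entropy.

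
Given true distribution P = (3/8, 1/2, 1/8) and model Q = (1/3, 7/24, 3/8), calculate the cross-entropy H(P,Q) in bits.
1.6600 bits

Cross-entropy: H(P,Q) = -Σ p(x) log q(x)

Alternatively: H(P,Q) = H(P) + D_KL(P||Q)
H(P) = 1.4056 bits
D_KL(P||Q) = 0.2544 bits

H(P,Q) = 1.4056 + 0.2544 = 1.6600 bits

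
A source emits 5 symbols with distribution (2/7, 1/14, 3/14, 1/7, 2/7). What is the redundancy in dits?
0.0421 dits

Redundancy measures how far a source is from maximum entropy:
R = H_max - H(X)

Maximum entropy for 5 symbols: H_max = log_10(5) = 0.6990 dits
Actual entropy: H(X) = 0.6568 dits
Redundancy: R = 0.6990 - 0.6568 = 0.0421 dits

This redundancy represents potential for compression: the source could be compressed by 0.0421 dits per symbol.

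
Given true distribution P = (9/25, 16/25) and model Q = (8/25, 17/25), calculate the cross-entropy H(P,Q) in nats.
0.6570 nats

Cross-entropy: H(P,Q) = -Σ p(x) log q(x)

Alternatively: H(P,Q) = H(P) + D_KL(P||Q)
H(P) = 0.6534 nats
D_KL(P||Q) = 0.0036 nats

H(P,Q) = 0.6534 + 0.0036 = 0.6570 nats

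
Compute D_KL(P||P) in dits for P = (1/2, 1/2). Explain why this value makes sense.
0.0000 dits

KL divergence satisfies the Gibbs inequality: D_KL(P||Q) ≥ 0 for all distributions P, Q.

D_KL(P||Q) = Σ p(x) log(p(x)/q(x))
Each term is p(x) × log_10(p(x)/p(x)) = p(x) × log_10(1) = 0, so the sum is 0.
D_KL(P||Q) = 0.0000 dits

When P = Q, the KL divergence is exactly 0, as there is no 'divergence' between identical distributions.

This non-negativity is a fundamental property: relative entropy cannot be negative because it measures how different Q is from P.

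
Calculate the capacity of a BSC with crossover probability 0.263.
0.1688 bits

For a binary symmetric channel (BSC) with error probability p:
Capacity C = 1 - H(p) bits per symbol

where H(p) = -p log₂(p) - (1-p) log₂(1-p) is the binary entropy function.

H(0.263) = 0.8312 bits
C = 1 - 0.8312 = 0.1688 bits per symbol

This means we can reliably transmit up to 0.1688 bits of information per channel use.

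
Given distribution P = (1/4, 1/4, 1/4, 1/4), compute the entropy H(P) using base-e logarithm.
1.3863 nats

Shannon entropy is H(X) = -Σ p(x) log p(x).

For P = (1/4, 1/4, 1/4, 1/4):
H = -1/4 × log_e(1/4) -1/4 × log_e(1/4) -1/4 × log_e(1/4) -1/4 × log_e(1/4)
H = 1.3863 nats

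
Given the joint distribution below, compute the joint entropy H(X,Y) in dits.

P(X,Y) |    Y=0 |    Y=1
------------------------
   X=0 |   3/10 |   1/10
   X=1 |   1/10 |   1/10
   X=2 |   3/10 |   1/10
0.7137 dits

Joint entropy is H(X,Y) = -Σ_{x,y} p(x,y) log p(x,y).

Summing over all non-zero entries:
H(X,Y) = -[3/10·log_10(3/10) + 1/10·log_10(1/10) + 1/10·log_10(1/10) + 1/10·log_10(1/10) + 3/10·log_10(3/10) + 1/10·log_10(1/10)]
H(X,Y) = 0.7137 dits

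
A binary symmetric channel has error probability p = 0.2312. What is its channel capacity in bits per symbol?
0.2199 bits

For a binary symmetric channel (BSC) with error probability p:
Capacity C = 1 - H(p) bits per symbol

where H(p) = -p log₂(p) - (1-p) log₂(1-p) is the binary entropy function.

H(0.2312) = 0.7801 bits
C = 1 - 0.7801 = 0.2199 bits per symbol

This means we can reliably transmit up to 0.2199 bits of information per channel use.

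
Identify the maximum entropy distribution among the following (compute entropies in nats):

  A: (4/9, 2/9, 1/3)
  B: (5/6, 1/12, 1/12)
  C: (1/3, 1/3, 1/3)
C

For a discrete distribution over n outcomes, entropy is maximized by the uniform distribution.

Computing entropies:
H(A) = 1.0609 nats
H(B) = 0.5661 nats
H(C) = 1.0986 nats

The uniform distribution (where all probabilities equal 1/3) achieves the maximum entropy of log_e(3) = 1.0986 nats.

Distribution C has the highest entropy.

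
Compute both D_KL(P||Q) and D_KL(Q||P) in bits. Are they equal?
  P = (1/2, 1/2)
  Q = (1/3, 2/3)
D_KL(P||Q) = 0.0850, D_KL(Q||P) = 0.0817

KL divergence is not symmetric: D_KL(P||Q) ≠ D_KL(Q||P) in general.

D_KL(P||Q) = 0.0850 bits
D_KL(Q||P) = 0.0817 bits

No, they are not equal!

This asymmetry is why KL divergence is not a true distance metric.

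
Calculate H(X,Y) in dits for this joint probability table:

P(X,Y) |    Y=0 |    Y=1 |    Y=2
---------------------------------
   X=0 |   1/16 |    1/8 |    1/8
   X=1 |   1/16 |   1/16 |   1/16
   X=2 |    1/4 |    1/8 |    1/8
0.9031 dits

Joint entropy is H(X,Y) = -Σ_{x,y} p(x,y) log p(x,y).

Summing over all non-zero entries:
H(X,Y) = -[1/16·log_10(1/16) + 1/8·log_10(1/8) + 1/8·log_10(1/8) + 1/16·log_10(1/16) + 1/16·log_10(1/16) + 1/16·log_10(1/16) + 1/4·log_10(1/4) + 1/8·log_10(1/8) + 1/8·log_10(1/8)]
H(X,Y) = 0.9031 dits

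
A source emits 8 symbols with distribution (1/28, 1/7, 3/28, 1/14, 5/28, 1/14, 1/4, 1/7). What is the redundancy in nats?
0.1339 nats

Redundancy measures how far a source is from maximum entropy:
R = H_max - H(X)

Maximum entropy for 8 symbols: H_max = log_e(8) = 2.0794 nats
Actual entropy: H(X) = 1.9455 nats
Redundancy: R = 2.0794 - 1.9455 = 0.1339 nats

This redundancy represents potential for compression: the source could be compressed by 0.1339 nats per symbol.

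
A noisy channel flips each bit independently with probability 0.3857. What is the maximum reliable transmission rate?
0.0380 bits

For a binary symmetric channel (BSC) with error probability p:
Capacity C = 1 - H(p) bits per symbol

where H(p) = -p log₂(p) - (1-p) log₂(1-p) is the binary entropy function.

H(0.3857) = 0.9620 bits
C = 1 - 0.9620 = 0.0380 bits per symbol

This means we can reliably transmit up to 0.0380 bits of information per channel use.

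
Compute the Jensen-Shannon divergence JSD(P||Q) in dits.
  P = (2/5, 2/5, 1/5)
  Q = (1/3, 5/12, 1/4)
0.0013 dits

Jensen-Shannon divergence is:
JSD(P||Q) = 0.5 × D_KL(P||M) + 0.5 × D_KL(Q||M)
where M = 0.5 × (P + Q) is the mixture distribution.

M = 0.5 × (2/5, 2/5, 1/5) + 0.5 × (1/3, 5/12, 1/4) = (11/30, 0.408333, 9/40)

D_KL(P||M) = 0.0013 dits
D_KL(Q||M) = 0.0013 dits

JSD(P||Q) = 0.5 × 0.0013 + 0.5 × 0.0013 = 0.0013 dits

Unlike KL divergence, JSD is symmetric and bounded: 0 ≤ JSD ≤ log(2).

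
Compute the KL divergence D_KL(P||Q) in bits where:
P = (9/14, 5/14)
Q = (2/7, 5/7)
0.3950 bits

KL divergence: D_KL(P||Q) = Σ p(x) log(p(x)/q(x))

Computing term by term:
  x=0: 9/14 × log_2[(9/14)/(2/7)] = 9/14 × 1.1699 = 0.7521
  x=1: 5/14 × log_2[(5/14)/(5/7)] = 5/14 × -1.0000 = -0.3571

D_KL(P||Q) = 0.3950 bits

Note: KL divergence is always non-negative and equals 0 iff P = Q.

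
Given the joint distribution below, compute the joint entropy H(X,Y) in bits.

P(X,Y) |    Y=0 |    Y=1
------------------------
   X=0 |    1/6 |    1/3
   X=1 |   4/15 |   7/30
1.9575 bits

Joint entropy is H(X,Y) = -Σ_{x,y} p(x,y) log p(x,y).

Summing over all non-zero entries:
H(X,Y) = -[1/6·log_2(1/6) + 1/3·log_2(1/3) + 4/15·log_2(4/15) + 7/30·log_2(7/30)]
H(X,Y) = 1.9575 bits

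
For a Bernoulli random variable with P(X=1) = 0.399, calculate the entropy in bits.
0.9704 bits

The binary entropy function is:
H(p) = -p log(p) - (1-p) log(1-p)

H(0.399) = -0.399 × log_2(0.399) - 0.601 × log_2(0.601)
H(0.399) = 0.9704 bits

Note: Binary entropy is maximized at p=0.5 (H=1 bit) and minimized at p=0 or p=1 (H=0).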